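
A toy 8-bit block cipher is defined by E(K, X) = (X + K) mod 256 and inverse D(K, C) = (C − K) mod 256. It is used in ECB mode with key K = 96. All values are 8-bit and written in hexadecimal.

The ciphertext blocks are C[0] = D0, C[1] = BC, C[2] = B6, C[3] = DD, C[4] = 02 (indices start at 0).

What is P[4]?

P[4] = 6C

ECB decryption: P_i = D(K, C_i).
P[4]: D(K, 02) = 6C.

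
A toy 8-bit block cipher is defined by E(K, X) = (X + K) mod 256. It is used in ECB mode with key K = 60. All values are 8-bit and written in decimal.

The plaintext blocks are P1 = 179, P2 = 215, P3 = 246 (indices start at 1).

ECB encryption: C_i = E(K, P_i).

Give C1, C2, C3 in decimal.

C1: E(K, 179) = 239.
C2: E(K, 215) = 19.
C3: E(K, 246) = 50.

C1 = 239, C2 = 19, C3 = 50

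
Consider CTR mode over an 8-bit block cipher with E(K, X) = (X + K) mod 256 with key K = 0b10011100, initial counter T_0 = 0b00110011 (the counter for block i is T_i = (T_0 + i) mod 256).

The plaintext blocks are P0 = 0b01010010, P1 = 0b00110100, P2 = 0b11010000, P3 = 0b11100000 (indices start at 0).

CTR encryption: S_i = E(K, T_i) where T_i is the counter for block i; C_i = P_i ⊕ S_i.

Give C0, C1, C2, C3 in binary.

C0 = 0b10011101, C1 = 0b11100100, C2 = 0b00000001, C3 = 0b00110010

C0: T = 0b00110011, S = E(K, T) = 0b11001111; 0b01010010 ⊕ 0b11001111 = 0b10011101.
C1: T = 0b00110100, S = E(K, T) = 0b11010000; 0b00110100 ⊕ 0b11010000 = 0b11100100.
C2: T = 0b00110101, S = E(K, T) = 0b11010001; 0b11010000 ⊕ 0b11010001 = 0b00000001.
C3: T = 0b00110110, S = E(K, T) = 0b11010010; 0b11100000 ⊕ 0b11010010 = 0b00110010.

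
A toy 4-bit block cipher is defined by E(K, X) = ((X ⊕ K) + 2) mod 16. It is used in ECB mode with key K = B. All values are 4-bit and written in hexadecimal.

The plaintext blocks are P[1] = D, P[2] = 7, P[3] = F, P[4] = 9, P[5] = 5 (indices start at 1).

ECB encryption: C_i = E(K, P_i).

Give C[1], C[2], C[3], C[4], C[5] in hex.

C[1] = 8, C[2] = E, C[3] = 6, C[4] = 4, C[5] = 0

C[1]: E(K, D) = 8.
C[2]: E(K, 7) = E.
C[3]: E(K, F) = 6.
C[4]: E(K, 9) = 4.
C[5]: E(K, 5) = 0.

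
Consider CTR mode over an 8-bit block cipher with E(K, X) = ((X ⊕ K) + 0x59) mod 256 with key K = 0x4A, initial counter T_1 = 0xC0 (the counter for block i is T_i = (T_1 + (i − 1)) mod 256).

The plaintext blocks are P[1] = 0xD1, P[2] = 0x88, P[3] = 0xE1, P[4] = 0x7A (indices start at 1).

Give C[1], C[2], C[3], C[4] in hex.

C[1] = 0x32, C[2] = 0x6C, C[3] = 0x00, C[4] = 0x98

CTR encryption: S_i = E(K, T_i) where T_i is the counter for block i; C_i = P_i ⊕ S_i.
C[1]: T = 0xC0, S = E(K, T) = 0xE3; 0xD1 ⊕ 0xE3 = 0x32.
C[2]: T = 0xC1, S = E(K, T) = 0xE4; 0x88 ⊕ 0xE4 = 0x6C.
C[3]: T = 0xC2, S = E(K, T) = 0xE1; 0xE1 ⊕ 0xE1 = 0x00.
C[4]: T = 0xC3, S = E(K, T) = 0xE2; 0x7A ⊕ 0xE2 = 0x98.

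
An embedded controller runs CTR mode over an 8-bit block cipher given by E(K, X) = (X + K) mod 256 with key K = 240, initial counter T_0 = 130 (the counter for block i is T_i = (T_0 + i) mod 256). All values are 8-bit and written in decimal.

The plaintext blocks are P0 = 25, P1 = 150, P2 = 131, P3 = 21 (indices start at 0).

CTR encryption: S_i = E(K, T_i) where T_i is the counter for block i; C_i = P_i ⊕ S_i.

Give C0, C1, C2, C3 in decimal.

C0: T = 130, S = E(K, T) = 114; 25 ⊕ 114 = 107.
C1: T = 131, S = E(K, T) = 115; 150 ⊕ 115 = 229.
C2: T = 132, S = E(K, T) = 116; 131 ⊕ 116 = 247.
C3: T = 133, S = E(K, T) = 117; 21 ⊕ 117 = 96.

C0 = 107, C1 = 229, C2 = 247, C3 = 96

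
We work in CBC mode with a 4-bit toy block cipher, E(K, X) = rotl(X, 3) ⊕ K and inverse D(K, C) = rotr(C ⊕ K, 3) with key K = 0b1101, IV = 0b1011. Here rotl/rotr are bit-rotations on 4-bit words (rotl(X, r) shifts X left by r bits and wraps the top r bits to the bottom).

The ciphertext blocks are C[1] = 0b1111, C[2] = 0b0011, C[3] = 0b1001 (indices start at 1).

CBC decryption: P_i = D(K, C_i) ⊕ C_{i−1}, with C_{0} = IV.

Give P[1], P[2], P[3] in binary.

P[1]: D(K, 0b1111) = 0b0100; 0b0100 ⊕ 0b1011 = 0b1111.
P[2]: D(K, 0b0011) = 0b1101; 0b1101 ⊕ 0b1111 = 0b0010.
P[3]: D(K, 0b1001) = 0b1000; 0b1000 ⊕ 0b0011 = 0b1011.

P[1] = 0b1111, P[2] = 0b0010, P[3] = 0b1011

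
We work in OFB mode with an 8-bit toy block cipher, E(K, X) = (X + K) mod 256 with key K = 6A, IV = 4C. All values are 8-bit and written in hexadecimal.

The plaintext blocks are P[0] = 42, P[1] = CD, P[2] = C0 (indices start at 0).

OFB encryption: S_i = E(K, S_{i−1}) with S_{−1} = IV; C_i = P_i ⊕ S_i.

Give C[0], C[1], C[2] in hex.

C[0]: S = E(K, 4C) = B6; 42 ⊕ B6 = F4.
C[1]: S = E(K, B6) = 20; CD ⊕ 20 = ED.
C[2]: S = E(K, 20) = 8A; C0 ⊕ 8A = 4A.

C[0] = F4, C[1] = ED, C[2] = 4A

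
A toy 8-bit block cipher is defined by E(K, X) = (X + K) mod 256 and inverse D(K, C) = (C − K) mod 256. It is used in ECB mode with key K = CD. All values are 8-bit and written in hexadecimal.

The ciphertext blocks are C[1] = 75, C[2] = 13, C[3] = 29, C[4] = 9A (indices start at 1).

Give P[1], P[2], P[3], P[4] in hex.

P[1] = A8, P[2] = 46, P[3] = 5C, P[4] = CD

ECB decryption: P_i = D(K, C_i).
P[1]: D(K, 75) = A8.
P[2]: D(K, 13) = 46.
P[3]: D(K, 29) = 5C.
P[4]: D(K, 9A) = CD.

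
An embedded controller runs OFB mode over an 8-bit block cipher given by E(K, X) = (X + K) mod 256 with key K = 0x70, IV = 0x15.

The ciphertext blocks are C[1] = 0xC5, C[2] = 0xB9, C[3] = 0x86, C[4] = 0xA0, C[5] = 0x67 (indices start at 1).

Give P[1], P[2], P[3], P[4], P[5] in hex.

OFB decryption: S_i = E(K, S_{i−1}) with S_{0} = IV; P_i = C_i ⊕ S_i.
P[1]: S = E(K, 0x15) = 0x85; 0xC5 ⊕ 0x85 = 0x40.
P[2]: S = E(K, 0x85) = 0xF5; 0xB9 ⊕ 0xF5 = 0x4C.
P[3]: S = E(K, 0xF5) = 0x65; 0x86 ⊕ 0x65 = 0xE3.
P[4]: S = E(K, 0x65) = 0xD5; 0xA0 ⊕ 0xD5 = 0x75.
P[5]: S = E(K, 0xD5) = 0x45; 0x67 ⊕ 0x45 = 0x22.

P[1] = 0x40, P[2] = 0x4C, P[3] = 0xE3, P[4] = 0x75, P[5] = 0x22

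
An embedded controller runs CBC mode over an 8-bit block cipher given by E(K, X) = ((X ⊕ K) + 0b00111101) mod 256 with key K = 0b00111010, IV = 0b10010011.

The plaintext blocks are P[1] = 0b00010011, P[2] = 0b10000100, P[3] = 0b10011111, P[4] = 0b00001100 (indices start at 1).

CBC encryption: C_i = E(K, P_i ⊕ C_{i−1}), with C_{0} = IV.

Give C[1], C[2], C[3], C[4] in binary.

C[1]: P[1] ⊕ 0b10010011 = 0b10000000; E(K, 0b10000000) = 0b11110111.
C[2]: P[2] ⊕ 0b11110111 = 0b01110011; E(K, 0b01110011) = 0b10000110.
C[3]: P[3] ⊕ 0b10000110 = 0b00011001; E(K, 0b00011001) = 0b01100000.
C[4]: P[4] ⊕ 0b01100000 = 0b01101100; E(K, 0b01101100) = 0b10010011.

C[1] = 0b11110111, C[2] = 0b10000110, C[3] = 0b01100000, C[4] = 0b10010011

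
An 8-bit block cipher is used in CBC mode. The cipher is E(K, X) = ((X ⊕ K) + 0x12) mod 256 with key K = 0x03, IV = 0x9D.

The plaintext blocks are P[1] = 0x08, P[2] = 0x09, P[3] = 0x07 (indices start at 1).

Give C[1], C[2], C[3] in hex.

CBC encryption: C_i = E(K, P_i ⊕ C_{i−1}), with C_{0} = IV.
C[1]: P[1] ⊕ 0x9D = 0x95; E(K, 0x95) = 0xA8.
C[2]: P[2] ⊕ 0xA8 = 0xA1; E(K, 0xA1) = 0xB4.
C[3]: P[3] ⊕ 0xB4 = 0xB3; E(K, 0xB3) = 0xC2.

C[1] = 0xA8, C[2] = 0xB4, C[3] = 0xC2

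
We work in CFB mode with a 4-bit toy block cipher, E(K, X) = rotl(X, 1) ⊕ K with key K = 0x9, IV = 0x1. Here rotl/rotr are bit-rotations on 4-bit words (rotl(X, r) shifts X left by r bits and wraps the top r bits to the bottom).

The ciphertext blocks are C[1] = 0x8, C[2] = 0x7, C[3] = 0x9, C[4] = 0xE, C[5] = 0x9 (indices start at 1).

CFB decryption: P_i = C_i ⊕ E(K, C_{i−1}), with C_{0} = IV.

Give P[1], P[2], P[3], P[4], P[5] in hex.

P[1]: E(K, 0x1) = 0xB; 0x8 ⊕ 0xB = 0x3.
P[2]: E(K, 0x8) = 0x8; 0x7 ⊕ 0x8 = 0xF.
P[3]: E(K, 0x7) = 0x7; 0x9 ⊕ 0x7 = 0xE.
P[4]: E(K, 0x9) = 0xA; 0xE ⊕ 0xA = 0x4.
P[5]: E(K, 0xE) = 0x4; 0x9 ⊕ 0x4 = 0xD.

P[1] = 0x3, P[2] = 0xF, P[3] = 0xE, P[4] = 0x4, P[5] = 0xD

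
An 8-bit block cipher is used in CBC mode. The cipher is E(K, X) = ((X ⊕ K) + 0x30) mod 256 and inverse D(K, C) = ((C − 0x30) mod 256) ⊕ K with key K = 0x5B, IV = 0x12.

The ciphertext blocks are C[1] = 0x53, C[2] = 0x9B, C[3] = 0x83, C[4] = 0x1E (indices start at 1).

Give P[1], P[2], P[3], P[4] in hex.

CBC decryption: P_i = D(K, C_i) ⊕ C_{i−1}, with C_{0} = IV.
P[1]: D(K, 0x53) = 0x78; 0x78 ⊕ 0x12 = 0x6A.
P[2]: D(K, 0x9B) = 0x30; 0x30 ⊕ 0x53 = 0x63.
P[3]: D(K, 0x83) = 0x08; 0x08 ⊕ 0x9B = 0x93.
P[4]: D(K, 0x1E) = 0xB5; 0xB5 ⊕ 0x83 = 0x36.

P[1] = 0x6A, P[2] = 0x63, P[3] = 0x93, P[4] = 0x36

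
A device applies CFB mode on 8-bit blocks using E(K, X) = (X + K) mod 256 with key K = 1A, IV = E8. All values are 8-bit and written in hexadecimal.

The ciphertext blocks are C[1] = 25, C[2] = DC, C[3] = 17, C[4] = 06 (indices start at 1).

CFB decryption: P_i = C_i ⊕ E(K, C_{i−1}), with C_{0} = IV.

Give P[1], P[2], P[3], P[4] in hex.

P[1]: E(K, E8) = 02; 25 ⊕ 02 = 27.
P[2]: E(K, 25) = 3F; DC ⊕ 3F = E3.
P[3]: E(K, DC) = F6; 17 ⊕ F6 = E1.
P[4]: E(K, 17) = 31; 06 ⊕ 31 = 37.

P[1] = 27, P[2] = E3, P[3] = E1, P[4] = 37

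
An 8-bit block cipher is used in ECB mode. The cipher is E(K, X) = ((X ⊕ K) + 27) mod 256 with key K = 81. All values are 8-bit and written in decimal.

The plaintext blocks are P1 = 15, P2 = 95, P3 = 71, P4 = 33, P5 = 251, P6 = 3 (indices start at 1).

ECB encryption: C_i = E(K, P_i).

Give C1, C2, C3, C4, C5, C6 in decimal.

C1: E(K, 15) = 121.
C2: E(K, 95) = 41.
C3: E(K, 71) = 49.
C4: E(K, 33) = 139.
C5: E(K, 251) = 197.
C6: E(K, 3) = 109.

C1 = 121, C2 = 41, C3 = 49, C4 = 139, C5 = 197, C6 = 109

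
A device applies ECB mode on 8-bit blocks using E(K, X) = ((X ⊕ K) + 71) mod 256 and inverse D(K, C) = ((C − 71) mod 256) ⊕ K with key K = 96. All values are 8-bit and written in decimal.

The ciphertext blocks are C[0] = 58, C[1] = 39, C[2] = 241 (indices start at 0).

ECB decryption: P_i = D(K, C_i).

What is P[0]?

P[0] = 147

P[0]: D(K, 58) = 147.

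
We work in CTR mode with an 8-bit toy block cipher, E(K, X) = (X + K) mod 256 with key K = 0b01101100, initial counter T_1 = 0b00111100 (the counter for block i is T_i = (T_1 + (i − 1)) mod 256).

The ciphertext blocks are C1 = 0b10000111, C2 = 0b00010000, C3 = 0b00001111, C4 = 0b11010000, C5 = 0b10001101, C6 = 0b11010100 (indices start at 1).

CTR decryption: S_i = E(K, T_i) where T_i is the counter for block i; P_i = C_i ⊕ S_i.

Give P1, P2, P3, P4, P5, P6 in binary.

P1 = 0b00101111, P2 = 0b10111001, P3 = 0b10100101, P4 = 0b01111011, P5 = 0b00100001, P6 = 0b01111001

P1: T = 0b00111100, S = E(K, T) = 0b10101000; 0b10000111 ⊕ 0b10101000 = 0b00101111.
P2: T = 0b00111101, S = E(K, T) = 0b10101001; 0b00010000 ⊕ 0b10101001 = 0b10111001.
P3: T = 0b00111110, S = E(K, T) = 0b10101010; 0b00001111 ⊕ 0b10101010 = 0b10100101.
P4: T = 0b00111111, S = E(K, T) = 0b10101011; 0b11010000 ⊕ 0b10101011 = 0b01111011.
P5: T = 0b01000000, S = E(K, T) = 0b10101100; 0b10001101 ⊕ 0b10101100 = 0b00100001.
P6: T = 0b01000001, S = E(K, T) = 0b10101101; 0b11010100 ⊕ 0b10101101 = 0b01111001.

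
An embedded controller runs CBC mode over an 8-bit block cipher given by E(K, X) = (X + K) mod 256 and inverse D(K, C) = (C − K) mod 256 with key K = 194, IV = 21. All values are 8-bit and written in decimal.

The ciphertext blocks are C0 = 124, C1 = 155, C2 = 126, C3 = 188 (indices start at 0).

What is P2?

CBC decryption: P_i = D(K, C_i) ⊕ C_{i−1}, with C_{−1} = IV.
P2: D(K, 126) = 188; 188 ⊕ 155 = 39.

P2 = 39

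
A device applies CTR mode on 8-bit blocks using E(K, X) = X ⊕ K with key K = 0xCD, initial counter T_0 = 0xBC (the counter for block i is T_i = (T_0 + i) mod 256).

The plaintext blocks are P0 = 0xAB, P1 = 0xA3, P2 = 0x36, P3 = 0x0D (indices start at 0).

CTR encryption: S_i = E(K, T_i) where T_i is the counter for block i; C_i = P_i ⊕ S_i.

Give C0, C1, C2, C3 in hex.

C0 = 0xDA, C1 = 0xD3, C2 = 0x45, C3 = 0x7F

C0: T = 0xBC, S = E(K, T) = 0x71; 0xAB ⊕ 0x71 = 0xDA.
C1: T = 0xBD, S = E(K, T) = 0x70; 0xA3 ⊕ 0x70 = 0xD3.
C2: T = 0xBE, S = E(K, T) = 0x73; 0x36 ⊕ 0x73 = 0x45.
C3: T = 0xBF, S = E(K, T) = 0x72; 0x0D ⊕ 0x72 = 0x7F.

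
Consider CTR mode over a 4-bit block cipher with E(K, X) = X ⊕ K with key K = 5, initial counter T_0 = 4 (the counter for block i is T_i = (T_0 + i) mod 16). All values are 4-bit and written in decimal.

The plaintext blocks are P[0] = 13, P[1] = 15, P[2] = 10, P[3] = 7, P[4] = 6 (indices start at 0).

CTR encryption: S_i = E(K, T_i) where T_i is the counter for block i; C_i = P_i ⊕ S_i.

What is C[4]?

C[0]: T = 4, S = E(K, T) = 1; 13 ⊕ 1 = 12.
C[1]: T = 5, S = E(K, T) = 0; 15 ⊕ 0 = 15.
C[2]: T = 6, S = E(K, T) = 3; 10 ⊕ 3 = 9.
C[3]: T = 7, S = E(K, T) = 2; 7 ⊕ 2 = 5.
C[4]: T = 8, S = E(K, T) = 13; 6 ⊕ 13 = 11.

C[4] = 11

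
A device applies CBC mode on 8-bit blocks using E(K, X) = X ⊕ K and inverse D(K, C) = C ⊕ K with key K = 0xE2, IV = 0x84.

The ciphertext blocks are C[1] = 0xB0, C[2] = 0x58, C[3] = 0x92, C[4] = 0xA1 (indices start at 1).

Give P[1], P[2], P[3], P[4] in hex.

P[1] = 0xD6, P[2] = 0x0A, P[3] = 0x28, P[4] = 0xD1

CBC decryption: P_i = D(K, C_i) ⊕ C_{i−1}, with C_{0} = IV.
P[1]: D(K, 0xB0) = 0x52; 0x52 ⊕ 0x84 = 0xD6.
P[2]: D(K, 0x58) = 0xBA; 0xBA ⊕ 0xB0 = 0x0A.
P[3]: D(K, 0x92) = 0x70; 0x70 ⊕ 0x58 = 0x28.
P[4]: D(K, 0xA1) = 0x43; 0x43 ⊕ 0x92 = 0xD1.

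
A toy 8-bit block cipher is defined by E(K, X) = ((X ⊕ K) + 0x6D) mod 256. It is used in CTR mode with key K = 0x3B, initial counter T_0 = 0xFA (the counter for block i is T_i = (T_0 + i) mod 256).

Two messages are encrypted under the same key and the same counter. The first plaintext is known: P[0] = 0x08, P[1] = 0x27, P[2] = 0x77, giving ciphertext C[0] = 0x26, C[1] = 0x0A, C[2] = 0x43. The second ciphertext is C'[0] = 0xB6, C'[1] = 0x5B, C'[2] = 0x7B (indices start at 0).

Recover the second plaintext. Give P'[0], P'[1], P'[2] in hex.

In CTR with a reused counter, both messages share the same keystream S_i, so C_i ⊕ C'_i = P_i ⊕ P'_i and thus P'_i = P_i ⊕ C_i ⊕ C'_i.
P'[0]: 0x08 ⊕ 0x26 ⊕ 0xB6 = 0x98.
P'[1]: 0x27 ⊕ 0x0A ⊕ 0x5B = 0x76.
P'[2]: 0x77 ⊕ 0x43 ⊕ 0x7B = 0x4F.

P'[0] = 0x98, P'[1] = 0x76, P'[2] = 0x4F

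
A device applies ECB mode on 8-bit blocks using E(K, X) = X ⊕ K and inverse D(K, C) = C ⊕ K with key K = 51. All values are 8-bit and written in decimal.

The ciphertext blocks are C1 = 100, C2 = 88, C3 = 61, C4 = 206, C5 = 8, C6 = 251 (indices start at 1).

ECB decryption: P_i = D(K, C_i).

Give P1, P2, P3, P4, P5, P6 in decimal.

P1 = 87, P2 = 107, P3 = 14, P4 = 253, P5 = 59, P6 = 200

P1: D(K, 100) = 87.
P2: D(K, 88) = 107.
P3: D(K, 61) = 14.
P4: D(K, 206) = 253.
P5: D(K, 8) = 59.
P6: D(K, 251) = 200.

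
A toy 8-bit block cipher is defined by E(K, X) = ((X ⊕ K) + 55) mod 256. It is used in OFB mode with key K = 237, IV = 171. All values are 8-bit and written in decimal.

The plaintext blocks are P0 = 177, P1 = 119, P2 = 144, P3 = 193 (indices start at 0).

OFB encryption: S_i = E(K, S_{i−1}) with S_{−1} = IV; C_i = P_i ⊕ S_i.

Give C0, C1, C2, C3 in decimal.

C0 = 204, C1 = 176, C2 = 241, C3 = 2

C0: S = E(K, 171) = 125; 177 ⊕ 125 = 204.
C1: S = E(K, 125) = 199; 119 ⊕ 199 = 176.
C2: S = E(K, 199) = 97; 144 ⊕ 97 = 241.
C3: S = E(K, 97) = 195; 193 ⊕ 195 = 2.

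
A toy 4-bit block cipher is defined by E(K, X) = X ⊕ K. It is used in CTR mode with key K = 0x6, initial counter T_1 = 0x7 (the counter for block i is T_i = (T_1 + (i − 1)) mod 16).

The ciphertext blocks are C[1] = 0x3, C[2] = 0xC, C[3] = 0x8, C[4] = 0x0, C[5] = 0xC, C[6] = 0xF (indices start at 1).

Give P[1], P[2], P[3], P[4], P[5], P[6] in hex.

CTR decryption: S_i = E(K, T_i) where T_i is the counter for block i; P_i = C_i ⊕ S_i.
P[1]: T = 0x7, S = E(K, T) = 0x1; 0x3 ⊕ 0x1 = 0x2.
P[2]: T = 0x8, S = E(K, T) = 0xE; 0xC ⊕ 0xE = 0x2.
P[3]: T = 0x9, S = E(K, T) = 0xF; 0x8 ⊕ 0xF = 0x7.
P[4]: T = 0xA, S = E(K, T) = 0xC; 0x0 ⊕ 0xC = 0xC.
P[5]: T = 0xB, S = E(K, T) = 0xD; 0xC ⊕ 0xD = 0x1.
P[6]: T = 0xC, S = E(K, T) = 0xA; 0xF ⊕ 0xA = 0x5.

P[1] = 0x2, P[2] = 0x2, P[3] = 0x7, P[4] = 0xC, P[5] = 0x1, P[6] = 0x5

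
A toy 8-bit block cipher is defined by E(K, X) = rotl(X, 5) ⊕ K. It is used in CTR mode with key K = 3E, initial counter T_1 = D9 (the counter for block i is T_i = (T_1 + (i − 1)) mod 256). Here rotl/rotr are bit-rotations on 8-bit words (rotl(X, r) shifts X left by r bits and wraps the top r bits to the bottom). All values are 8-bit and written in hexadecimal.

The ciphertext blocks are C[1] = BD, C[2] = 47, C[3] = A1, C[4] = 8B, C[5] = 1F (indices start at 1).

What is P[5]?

P[5] = 9A

CTR decryption: S_i = E(K, T_i) where T_i is the counter for block i; P_i = C_i ⊕ S_i.
P[5]: T = DD, S = E(K, T) = 85; 1F ⊕ 85 = 9A.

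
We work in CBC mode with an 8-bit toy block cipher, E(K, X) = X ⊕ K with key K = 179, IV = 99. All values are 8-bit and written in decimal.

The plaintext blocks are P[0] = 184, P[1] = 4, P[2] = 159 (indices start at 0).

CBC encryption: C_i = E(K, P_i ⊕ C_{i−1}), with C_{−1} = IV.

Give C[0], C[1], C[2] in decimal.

C[0] = 104, C[1] = 223, C[2] = 243

C[0]: P[0] ⊕ 99 = 219; E(K, 219) = 104.
C[1]: P[1] ⊕ 104 = 108; E(K, 108) = 223.
C[2]: P[2] ⊕ 223 = 64; E(K, 64) = 243.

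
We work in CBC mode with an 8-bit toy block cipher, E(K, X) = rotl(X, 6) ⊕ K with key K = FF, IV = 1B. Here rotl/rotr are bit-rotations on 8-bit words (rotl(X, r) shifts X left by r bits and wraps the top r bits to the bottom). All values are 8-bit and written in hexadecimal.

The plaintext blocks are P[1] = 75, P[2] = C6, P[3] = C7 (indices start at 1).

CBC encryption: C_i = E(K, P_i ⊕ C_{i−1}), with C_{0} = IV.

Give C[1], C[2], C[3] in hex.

C[1] = 64, C[2] = 57, C[3] = DB

C[1]: P[1] ⊕ 1B = 6E; E(K, 6E) = 64.
C[2]: P[2] ⊕ 64 = A2; E(K, A2) = 57.
C[3]: P[3] ⊕ 57 = 90; E(K, 90) = DB.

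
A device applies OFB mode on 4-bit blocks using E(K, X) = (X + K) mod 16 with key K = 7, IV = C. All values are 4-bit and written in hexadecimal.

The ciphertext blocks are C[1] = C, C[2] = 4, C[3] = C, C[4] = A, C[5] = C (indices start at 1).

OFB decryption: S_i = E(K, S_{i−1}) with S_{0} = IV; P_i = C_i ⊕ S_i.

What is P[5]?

P[5] = 3

P[1]: S = E(K, C) = 3; C ⊕ 3 = F.
P[2]: S = E(K, 3) = A; 4 ⊕ A = E.
P[3]: S = E(K, A) = 1; C ⊕ 1 = D.
P[4]: S = E(K, 1) = 8; A ⊕ 8 = 2.
P[5]: S = E(K, 8) = F; C ⊕ F = 3.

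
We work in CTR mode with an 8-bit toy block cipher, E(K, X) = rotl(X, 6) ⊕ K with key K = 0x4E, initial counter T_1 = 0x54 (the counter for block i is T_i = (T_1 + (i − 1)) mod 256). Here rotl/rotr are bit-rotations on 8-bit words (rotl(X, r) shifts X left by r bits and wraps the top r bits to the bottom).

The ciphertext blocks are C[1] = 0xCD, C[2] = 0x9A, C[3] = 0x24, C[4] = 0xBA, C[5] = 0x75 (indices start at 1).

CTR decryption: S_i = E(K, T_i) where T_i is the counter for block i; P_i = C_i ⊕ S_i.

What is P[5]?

P[5]: T = 0x58, S = E(K, T) = 0x58; 0x75 ⊕ 0x58 = 0x2D.

P[5] = 0x2D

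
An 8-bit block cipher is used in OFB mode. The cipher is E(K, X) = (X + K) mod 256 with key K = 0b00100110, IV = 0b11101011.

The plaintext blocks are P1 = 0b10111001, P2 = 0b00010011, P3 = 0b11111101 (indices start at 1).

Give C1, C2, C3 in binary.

OFB encryption: S_i = E(K, S_{i−1}) with S_{0} = IV; C_i = P_i ⊕ S_i.
C1: S = E(K, 0b11101011) = 0b00010001; 0b10111001 ⊕ 0b00010001 = 0b10101000.
C2: S = E(K, 0b00010001) = 0b00110111; 0b00010011 ⊕ 0b00110111 = 0b00100100.
C3: S = E(K, 0b00110111) = 0b01011101; 0b11111101 ⊕ 0b01011101 = 0b10100000.

C1 = 0b10101000, C2 = 0b00100100, C3 = 0b10100000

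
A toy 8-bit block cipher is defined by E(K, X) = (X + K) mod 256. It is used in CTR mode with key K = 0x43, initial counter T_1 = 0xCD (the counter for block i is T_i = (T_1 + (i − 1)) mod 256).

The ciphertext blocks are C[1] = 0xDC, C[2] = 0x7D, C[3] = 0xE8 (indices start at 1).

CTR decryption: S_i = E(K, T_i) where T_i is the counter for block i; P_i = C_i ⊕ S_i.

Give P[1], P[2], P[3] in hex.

P[1]: T = 0xCD, S = E(K, T) = 0x10; 0xDC ⊕ 0x10 = 0xCC.
P[2]: T = 0xCE, S = E(K, T) = 0x11; 0x7D ⊕ 0x11 = 0x6C.
P[3]: T = 0xCF, S = E(K, T) = 0x12; 0xE8 ⊕ 0x12 = 0xFA.

P[1] = 0xCC, P[2] = 0x6C, P[3] = 0xFA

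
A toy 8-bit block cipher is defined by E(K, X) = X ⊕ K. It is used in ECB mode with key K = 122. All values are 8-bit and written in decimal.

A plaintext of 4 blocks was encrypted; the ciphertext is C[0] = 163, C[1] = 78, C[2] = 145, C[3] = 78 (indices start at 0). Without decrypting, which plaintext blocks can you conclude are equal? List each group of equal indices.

ECB encrypts each block independently with the same key, so equal ciphertext blocks imply equal plaintext blocks.
C[1] = C[3] = 78, so P[1] = P[3].

P[1] = P[3]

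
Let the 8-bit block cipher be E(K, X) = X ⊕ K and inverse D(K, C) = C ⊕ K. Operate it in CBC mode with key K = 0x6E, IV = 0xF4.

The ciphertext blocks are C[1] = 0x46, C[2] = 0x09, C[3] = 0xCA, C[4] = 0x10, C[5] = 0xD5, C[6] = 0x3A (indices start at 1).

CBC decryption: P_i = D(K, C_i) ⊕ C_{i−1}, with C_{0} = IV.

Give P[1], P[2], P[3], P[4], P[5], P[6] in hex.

P[1]: D(K, 0x46) = 0x28; 0x28 ⊕ 0xF4 = 0xDC.
P[2]: D(K, 0x09) = 0x67; 0x67 ⊕ 0x46 = 0x21.
P[3]: D(K, 0xCA) = 0xA4; 0xA4 ⊕ 0x09 = 0xAD.
P[4]: D(K, 0x10) = 0x7E; 0x7E ⊕ 0xCA = 0xB4.
P[5]: D(K, 0xD5) = 0xBB; 0xBB ⊕ 0x10 = 0xAB.
P[6]: D(K, 0x3A) = 0x54; 0x54 ⊕ 0xD5 = 0x81.

P[1] = 0xDC, P[2] = 0x21, P[3] = 0xAD, P[4] = 0xB4, P[5] = 0xAB, P[6] = 0x81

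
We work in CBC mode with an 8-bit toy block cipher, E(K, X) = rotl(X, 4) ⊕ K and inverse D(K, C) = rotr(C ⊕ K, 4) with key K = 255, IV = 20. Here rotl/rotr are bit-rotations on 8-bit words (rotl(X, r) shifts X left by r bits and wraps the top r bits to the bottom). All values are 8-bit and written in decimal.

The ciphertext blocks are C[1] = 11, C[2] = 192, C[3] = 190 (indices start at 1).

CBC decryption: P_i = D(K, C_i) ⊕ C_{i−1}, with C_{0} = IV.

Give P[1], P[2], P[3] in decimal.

P[1]: D(K, 11) = 79; 79 ⊕ 20 = 91.
P[2]: D(K, 192) = 243; 243 ⊕ 11 = 248.
P[3]: D(K, 190) = 20; 20 ⊕ 192 = 212.

P[1] = 91, P[2] = 248, P[3] = 212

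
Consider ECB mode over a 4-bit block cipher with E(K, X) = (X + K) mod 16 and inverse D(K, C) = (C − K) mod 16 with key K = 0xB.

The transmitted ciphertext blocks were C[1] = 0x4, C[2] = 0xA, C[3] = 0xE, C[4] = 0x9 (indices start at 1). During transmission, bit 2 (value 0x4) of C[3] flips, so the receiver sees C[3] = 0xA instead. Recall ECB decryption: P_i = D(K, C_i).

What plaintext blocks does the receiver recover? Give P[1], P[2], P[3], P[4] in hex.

Only C[3] changed, to 0xA. In ECB, a change in C_i affects only P_i. Decrypting the received ciphertext:
P[1]: D(K, 0x4) = 0x9.
P[2]: D(K, 0xA) = 0xF.
P[3]: D(K, 0xA) = 0xF.
P[4]: D(K, 0x9) = 0xE.
Blocks that differ from the original plaintext: P[3].

P[1] = 0x9, P[2] = 0xF, P[3] = 0xF, P[4] = 0xE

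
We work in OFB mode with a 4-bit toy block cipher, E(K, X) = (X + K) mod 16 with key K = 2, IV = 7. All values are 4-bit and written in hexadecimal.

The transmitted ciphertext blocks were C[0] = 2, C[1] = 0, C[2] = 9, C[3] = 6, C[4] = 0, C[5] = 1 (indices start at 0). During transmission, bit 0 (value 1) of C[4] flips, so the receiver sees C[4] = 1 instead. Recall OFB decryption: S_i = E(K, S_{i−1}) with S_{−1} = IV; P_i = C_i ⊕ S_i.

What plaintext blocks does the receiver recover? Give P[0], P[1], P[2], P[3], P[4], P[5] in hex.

P[0] = B, P[1] = B, P[2] = 4, P[3] = 9, P[4] = 0, P[5] = 2

Only C[4] changed, to 1. In OFB, a change in C_i flips the same bit in P_i only; the keystream is unaffected. Decrypting the received ciphertext:
P[0]: S = E(K, 7) = 9; 2 ⊕ 9 = B.
P[1]: S = E(K, 9) = B; 0 ⊕ B = B.
P[2]: S = E(K, B) = D; 9 ⊕ D = 4.
P[3]: S = E(K, D) = F; 6 ⊕ F = 9.
P[4]: S = E(K, F) = 1; 1 ⊕ 1 = 0.
P[5]: S = E(K, 1) = 3; 1 ⊕ 3 = 2.
Blocks that differ from the original plaintext: P[4].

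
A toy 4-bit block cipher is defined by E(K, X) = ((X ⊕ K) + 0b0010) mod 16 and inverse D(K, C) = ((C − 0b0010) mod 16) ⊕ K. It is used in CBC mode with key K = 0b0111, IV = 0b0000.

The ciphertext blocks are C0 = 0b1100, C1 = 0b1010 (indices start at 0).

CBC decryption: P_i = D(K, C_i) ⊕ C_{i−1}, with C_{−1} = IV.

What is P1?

P1: D(K, 0b1010) = 0b1111; 0b1111 ⊕ 0b1100 = 0b0011.

P1 = 0b0011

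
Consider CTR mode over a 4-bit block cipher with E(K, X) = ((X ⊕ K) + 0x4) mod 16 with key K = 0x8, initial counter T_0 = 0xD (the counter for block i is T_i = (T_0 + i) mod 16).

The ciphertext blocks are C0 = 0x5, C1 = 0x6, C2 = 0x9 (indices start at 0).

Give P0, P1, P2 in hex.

P0 = 0xC, P1 = 0xC, P2 = 0x2

CTR decryption: S_i = E(K, T_i) where T_i is the counter for block i; P_i = C_i ⊕ S_i.
P0: T = 0xD, S = E(K, T) = 0x9; 0x5 ⊕ 0x9 = 0xC.
P1: T = 0xE, S = E(K, T) = 0xA; 0x6 ⊕ 0xA = 0xC.
P2: T = 0xF, S = E(K, T) = 0xB; 0x9 ⊕ 0xB = 0x2.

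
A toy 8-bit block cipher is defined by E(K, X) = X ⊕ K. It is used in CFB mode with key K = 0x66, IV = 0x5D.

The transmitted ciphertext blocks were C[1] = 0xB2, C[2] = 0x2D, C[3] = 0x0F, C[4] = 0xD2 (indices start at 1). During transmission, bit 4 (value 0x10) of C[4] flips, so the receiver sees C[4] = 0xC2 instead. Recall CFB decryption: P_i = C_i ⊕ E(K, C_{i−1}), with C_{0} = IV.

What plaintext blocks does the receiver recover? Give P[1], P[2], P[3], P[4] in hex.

Only C[4] changed, to 0xC2. In CFB, a change in C_i flips the same bit in P_i and garbles P_{i+1}. Decrypting the received ciphertext:
P[1]: E(K, 0x5D) = 0x3B; 0xB2 ⊕ 0x3B = 0x89.
P[2]: E(K, 0xB2) = 0xD4; 0x2D ⊕ 0xD4 = 0xF9.
P[3]: E(K, 0x2D) = 0x4B; 0x0F ⊕ 0x4B = 0x44.
P[4]: E(K, 0x0F) = 0x69; 0xC2 ⊕ 0x69 = 0xAB.
Blocks that differ from the original plaintext: P[4].

P[1] = 0x89, P[2] = 0xF9, P[3] = 0x44, P[4] = 0xAB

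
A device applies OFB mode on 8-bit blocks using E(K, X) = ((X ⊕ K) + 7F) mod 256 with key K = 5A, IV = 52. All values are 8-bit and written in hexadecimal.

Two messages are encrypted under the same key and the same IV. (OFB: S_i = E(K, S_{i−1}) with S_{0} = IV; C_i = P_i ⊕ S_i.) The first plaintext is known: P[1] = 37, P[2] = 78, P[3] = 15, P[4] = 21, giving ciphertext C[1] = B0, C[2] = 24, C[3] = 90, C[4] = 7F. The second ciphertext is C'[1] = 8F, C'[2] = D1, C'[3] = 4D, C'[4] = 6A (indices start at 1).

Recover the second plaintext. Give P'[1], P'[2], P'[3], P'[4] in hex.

In OFB with a reused IV, both messages share the same keystream S_i, so C_i ⊕ C'_i = P_i ⊕ P'_i and thus P'_i = P_i ⊕ C_i ⊕ C'_i.
P'[1]: 37 ⊕ B0 ⊕ 8F = 08.
P'[2]: 78 ⊕ 24 ⊕ D1 = 8D.
P'[3]: 15 ⊕ 90 ⊕ 4D = C8.
P'[4]: 21 ⊕ 7F ⊕ 6A = 34.

P'[1] = 08, P'[2] = 8D, P'[3] = C8, P'[4] = 34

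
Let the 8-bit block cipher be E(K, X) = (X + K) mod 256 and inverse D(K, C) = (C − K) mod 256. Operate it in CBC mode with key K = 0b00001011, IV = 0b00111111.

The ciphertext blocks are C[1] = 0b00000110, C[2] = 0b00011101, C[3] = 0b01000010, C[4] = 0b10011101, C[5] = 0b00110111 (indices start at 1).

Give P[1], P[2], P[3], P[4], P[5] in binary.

P[1] = 0b11000100, P[2] = 0b00010100, P[3] = 0b00101010, P[4] = 0b11010000, P[5] = 0b10110001

CBC decryption: P_i = D(K, C_i) ⊕ C_{i−1}, with C_{0} = IV.
P[1]: D(K, 0b00000110) = 0b11111011; 0b11111011 ⊕ 0b00111111 = 0b11000100.
P[2]: D(K, 0b00011101) = 0b00010010; 0b00010010 ⊕ 0b00000110 = 0b00010100.
P[3]: D(K, 0b01000010) = 0b00110111; 0b00110111 ⊕ 0b00011101 = 0b00101010.
P[4]: D(K, 0b10011101) = 0b10010010; 0b10010010 ⊕ 0b01000010 = 0b11010000.
P[5]: D(K, 0b00110111) = 0b00101100; 0b00101100 ⊕ 0b10011101 = 0b10110001.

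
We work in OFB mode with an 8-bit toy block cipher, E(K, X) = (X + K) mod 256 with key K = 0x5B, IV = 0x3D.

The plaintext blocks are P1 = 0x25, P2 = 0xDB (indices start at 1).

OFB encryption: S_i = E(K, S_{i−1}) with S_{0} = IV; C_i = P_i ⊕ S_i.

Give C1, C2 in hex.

C1 = 0xBD, C2 = 0x28

C1: S = E(K, 0x3D) = 0x98; 0x25 ⊕ 0x98 = 0xBD.
C2: S = E(K, 0x98) = 0xF3; 0xDB ⊕ 0xF3 = 0x28.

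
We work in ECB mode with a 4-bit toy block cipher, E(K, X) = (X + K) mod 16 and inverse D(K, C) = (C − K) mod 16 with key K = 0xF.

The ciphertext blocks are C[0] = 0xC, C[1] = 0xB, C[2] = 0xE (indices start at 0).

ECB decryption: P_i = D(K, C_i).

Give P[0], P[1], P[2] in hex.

P[0] = 0xD, P[1] = 0xC, P[2] = 0xF

P[0]: D(K, 0xC) = 0xD.
P[1]: D(K, 0xB) = 0xC.
P[2]: D(K, 0xE) = 0xF.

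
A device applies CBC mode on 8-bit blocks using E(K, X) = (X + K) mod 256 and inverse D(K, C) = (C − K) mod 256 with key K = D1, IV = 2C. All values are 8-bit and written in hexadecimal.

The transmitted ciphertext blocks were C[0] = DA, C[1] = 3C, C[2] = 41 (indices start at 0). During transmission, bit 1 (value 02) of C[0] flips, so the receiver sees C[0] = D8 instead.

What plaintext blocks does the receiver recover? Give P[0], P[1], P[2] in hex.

P[0] = 2B, P[1] = B3, P[2] = 4C

CBC decryption: P_i = D(K, C_i) ⊕ C_{i−1}, with C_{−1} = IV.
Only C[0] changed, to D8. In CBC, a change in C_i garbles P_i and flips the same bit in P_{i+1}. Decrypting the received ciphertext:
P[0]: D(K, D8) = 07; 07 ⊕ 2C = 2B.
P[1]: D(K, 3C) = 6B; 6B ⊕ D8 = B3.
P[2]: D(K, 41) = 70; 70 ⊕ 3C = 4C.
Blocks that differ from the original plaintext: P[0], P[1].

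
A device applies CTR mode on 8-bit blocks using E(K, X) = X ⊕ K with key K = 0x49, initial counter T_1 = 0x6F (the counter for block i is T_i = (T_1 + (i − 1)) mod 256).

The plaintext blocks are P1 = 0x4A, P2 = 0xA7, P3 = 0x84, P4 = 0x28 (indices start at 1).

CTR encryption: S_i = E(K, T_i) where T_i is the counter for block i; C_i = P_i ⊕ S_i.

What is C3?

C1: T = 0x6F, S = E(K, T) = 0x26; 0x4A ⊕ 0x26 = 0x6C.
C2: T = 0x70, S = E(K, T) = 0x39; 0xA7 ⊕ 0x39 = 0x9E.
C3: T = 0x71, S = E(K, T) = 0x38; 0x84 ⊕ 0x38 = 0xBC.

C3 = 0xBC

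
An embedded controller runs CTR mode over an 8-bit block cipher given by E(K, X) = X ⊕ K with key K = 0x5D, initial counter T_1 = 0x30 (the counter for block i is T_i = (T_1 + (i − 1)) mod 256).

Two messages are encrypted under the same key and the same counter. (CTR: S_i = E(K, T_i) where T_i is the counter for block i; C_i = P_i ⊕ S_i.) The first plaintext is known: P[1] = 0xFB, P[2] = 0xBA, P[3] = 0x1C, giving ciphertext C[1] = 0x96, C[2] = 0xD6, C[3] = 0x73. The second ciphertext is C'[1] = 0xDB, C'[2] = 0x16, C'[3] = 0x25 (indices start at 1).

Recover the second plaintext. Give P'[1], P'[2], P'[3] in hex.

P'[1] = 0xB6, P'[2] = 0x7A, P'[3] = 0x4A

In CTR with a reused counter, both messages share the same keystream S_i, so C_i ⊕ C'_i = P_i ⊕ P'_i and thus P'_i = P_i ⊕ C_i ⊕ C'_i.
P'[1]: 0xFB ⊕ 0x96 ⊕ 0xDB = 0xB6.
P'[2]: 0xBA ⊕ 0xD6 ⊕ 0x16 = 0x7A.
P'[3]: 0x1C ⊕ 0x73 ⊕ 0x25 = 0x4A.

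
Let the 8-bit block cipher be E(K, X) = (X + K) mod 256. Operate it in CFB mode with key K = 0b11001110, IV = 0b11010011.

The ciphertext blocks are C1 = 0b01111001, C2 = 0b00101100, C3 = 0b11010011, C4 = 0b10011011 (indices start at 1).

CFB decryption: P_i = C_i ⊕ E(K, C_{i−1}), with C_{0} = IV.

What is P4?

P4 = 0b00111010

P4: E(K, 0b11010011) = 0b10100001; 0b10011011 ⊕ 0b10100001 = 0b00111010.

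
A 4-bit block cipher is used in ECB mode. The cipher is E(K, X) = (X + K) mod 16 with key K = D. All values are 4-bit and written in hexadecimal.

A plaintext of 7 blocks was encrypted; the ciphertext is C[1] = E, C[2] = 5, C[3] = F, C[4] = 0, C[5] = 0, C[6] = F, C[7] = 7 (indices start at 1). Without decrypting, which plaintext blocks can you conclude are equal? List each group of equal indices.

ECB encrypts each block independently with the same key, so equal ciphertext blocks imply equal plaintext blocks.
C[3] = C[6] = F, so P[3] = P[6].
C[4] = C[5] = 0, so P[4] = P[5].

P[3] = P[6]; P[4] = P[5]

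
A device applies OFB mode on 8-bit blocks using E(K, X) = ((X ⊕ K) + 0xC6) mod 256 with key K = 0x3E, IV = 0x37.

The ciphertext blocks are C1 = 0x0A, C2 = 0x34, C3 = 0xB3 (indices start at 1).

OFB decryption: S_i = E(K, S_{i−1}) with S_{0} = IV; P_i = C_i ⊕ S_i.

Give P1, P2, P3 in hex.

P1: S = E(K, 0x37) = 0xCF; 0x0A ⊕ 0xCF = 0xC5.
P2: S = E(K, 0xCF) = 0xB7; 0x34 ⊕ 0xB7 = 0x83.
P3: S = E(K, 0xB7) = 0x4F; 0xB3 ⊕ 0x4F = 0xFC.

P1 = 0xC5, P2 = 0x83, P3 = 0xFC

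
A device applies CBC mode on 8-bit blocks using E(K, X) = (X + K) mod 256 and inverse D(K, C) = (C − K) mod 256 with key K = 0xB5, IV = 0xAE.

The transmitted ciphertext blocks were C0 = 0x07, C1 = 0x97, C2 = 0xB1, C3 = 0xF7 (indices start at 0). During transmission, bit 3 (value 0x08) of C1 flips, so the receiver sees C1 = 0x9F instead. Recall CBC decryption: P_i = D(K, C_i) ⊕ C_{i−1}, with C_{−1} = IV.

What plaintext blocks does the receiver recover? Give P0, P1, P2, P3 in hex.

Only C1 changed, to 0x9F. In CBC, a change in C_i garbles P_i and flips the same bit in P_{i+1}. Decrypting the received ciphertext:
P0: D(K, 0x07) = 0x52; 0x52 ⊕ 0xAE = 0xFC.
P1: D(K, 0x9F) = 0xEA; 0xEA ⊕ 0x07 = 0xED.
P2: D(K, 0xB1) = 0xFC; 0xFC ⊕ 0x9F = 0x63.
P3: D(K, 0xF7) = 0x42; 0x42 ⊕ 0xB1 = 0xF3.
Blocks that differ from the original plaintext: P1, P2.

P0 = 0xFC, P1 = 0xED, P2 = 0x63, P3 = 0xF3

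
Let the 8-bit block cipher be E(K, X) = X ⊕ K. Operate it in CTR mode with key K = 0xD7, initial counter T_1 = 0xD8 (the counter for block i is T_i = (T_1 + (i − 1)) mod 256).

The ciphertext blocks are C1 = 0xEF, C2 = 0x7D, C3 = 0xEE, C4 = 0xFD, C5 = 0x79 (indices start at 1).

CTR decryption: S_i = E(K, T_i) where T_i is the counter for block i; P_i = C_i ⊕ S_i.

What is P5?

P5: T = 0xDC, S = E(K, T) = 0x0B; 0x79 ⊕ 0x0B = 0x72.

P5 = 0x72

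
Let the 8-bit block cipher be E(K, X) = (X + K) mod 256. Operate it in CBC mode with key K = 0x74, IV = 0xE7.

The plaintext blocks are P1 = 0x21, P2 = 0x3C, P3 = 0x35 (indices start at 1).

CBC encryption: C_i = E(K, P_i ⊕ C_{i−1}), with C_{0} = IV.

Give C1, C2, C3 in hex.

C1 = 0x3A, C2 = 0x7A, C3 = 0xC3

C1: P1 ⊕ 0xE7 = 0xC6; E(K, 0xC6) = 0x3A.
C2: P2 ⊕ 0x3A = 0x06; E(K, 0x06) = 0x7A.
C3: P3 ⊕ 0x7A = 0x4F; E(K, 0x4F) = 0xC3.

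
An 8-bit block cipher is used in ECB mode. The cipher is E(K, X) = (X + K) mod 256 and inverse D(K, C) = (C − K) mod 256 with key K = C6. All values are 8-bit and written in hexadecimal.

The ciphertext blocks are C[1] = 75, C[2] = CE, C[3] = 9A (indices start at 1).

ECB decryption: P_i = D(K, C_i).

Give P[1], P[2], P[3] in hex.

P[1] = AF, P[2] = 08, P[3] = D4

P[1]: D(K, 75) = AF.
P[2]: D(K, CE) = 08.
P[3]: D(K, 9A) = D4.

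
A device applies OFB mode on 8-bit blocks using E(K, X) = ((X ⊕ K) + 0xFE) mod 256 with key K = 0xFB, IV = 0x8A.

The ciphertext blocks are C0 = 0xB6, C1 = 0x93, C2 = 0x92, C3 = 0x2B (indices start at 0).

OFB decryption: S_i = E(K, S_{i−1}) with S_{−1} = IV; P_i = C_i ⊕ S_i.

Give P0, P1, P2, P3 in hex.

P0 = 0xD9, P1 = 0x01, P2 = 0xF5, P3 = 0xB1

P0: S = E(K, 0x8A) = 0x6F; 0xB6 ⊕ 0x6F = 0xD9.
P1: S = E(K, 0x6F) = 0x92; 0x93 ⊕ 0x92 = 0x01.
P2: S = E(K, 0x92) = 0x67; 0x92 ⊕ 0x67 = 0xF5.
P3: S = E(K, 0x67) = 0x9A; 0x2B ⊕ 0x9A = 0xB1.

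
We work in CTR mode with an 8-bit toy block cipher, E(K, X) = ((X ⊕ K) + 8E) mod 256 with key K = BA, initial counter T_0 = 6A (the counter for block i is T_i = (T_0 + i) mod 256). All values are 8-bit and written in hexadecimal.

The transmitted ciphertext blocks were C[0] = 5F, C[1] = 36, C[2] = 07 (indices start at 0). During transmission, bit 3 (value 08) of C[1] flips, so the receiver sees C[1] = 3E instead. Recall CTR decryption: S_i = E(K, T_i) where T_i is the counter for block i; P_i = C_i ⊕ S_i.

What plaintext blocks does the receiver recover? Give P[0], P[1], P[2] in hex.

P[0] = 01, P[1] = 61, P[2] = 63

Only C[1] changed, to 3E. In CTR, a change in C_i flips the same bit in P_i only; the keystream is unaffected. Decrypting the received ciphertext:
P[0]: T = 6A, S = E(K, T) = 5E; 5F ⊕ 5E = 01.
P[1]: T = 6B, S = E(K, T) = 5F; 3E ⊕ 5F = 61.
P[2]: T = 6C, S = E(K, T) = 64; 07 ⊕ 64 = 63.
Blocks that differ from the original plaintext: P[1].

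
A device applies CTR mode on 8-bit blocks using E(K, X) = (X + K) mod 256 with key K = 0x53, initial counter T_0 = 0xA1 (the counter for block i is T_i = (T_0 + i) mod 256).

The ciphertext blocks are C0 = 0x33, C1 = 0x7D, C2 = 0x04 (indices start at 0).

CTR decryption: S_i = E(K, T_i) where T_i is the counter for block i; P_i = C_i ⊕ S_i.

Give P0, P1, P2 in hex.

P0 = 0xC7, P1 = 0x88, P2 = 0xF2

P0: T = 0xA1, S = E(K, T) = 0xF4; 0x33 ⊕ 0xF4 = 0xC7.
P1: T = 0xA2, S = E(K, T) = 0xF5; 0x7D ⊕ 0xF5 = 0x88.
P2: T = 0xA3, S = E(K, T) = 0xF6; 0x04 ⊕ 0xF6 = 0xF2.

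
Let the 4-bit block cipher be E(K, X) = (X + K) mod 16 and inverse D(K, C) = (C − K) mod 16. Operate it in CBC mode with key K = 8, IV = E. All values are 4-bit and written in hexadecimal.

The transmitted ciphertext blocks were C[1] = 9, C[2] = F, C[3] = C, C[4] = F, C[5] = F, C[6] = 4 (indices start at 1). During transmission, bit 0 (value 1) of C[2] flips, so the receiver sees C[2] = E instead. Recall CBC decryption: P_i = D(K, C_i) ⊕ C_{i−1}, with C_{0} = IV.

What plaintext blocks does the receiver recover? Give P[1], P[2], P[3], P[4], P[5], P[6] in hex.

Only C[2] changed, to E. In CBC, a change in C_i garbles P_i and flips the same bit in P_{i+1}. Decrypting the received ciphertext:
P[1]: D(K, 9) = 1; 1 ⊕ E = F.
P[2]: D(K, E) = 6; 6 ⊕ 9 = F.
P[3]: D(K, C) = 4; 4 ⊕ E = A.
P[4]: D(K, F) = 7; 7 ⊕ C = B.
P[5]: D(K, F) = 7; 7 ⊕ F = 8.
P[6]: D(K, 4) = C; C ⊕ F = 3.
Blocks that differ from the original plaintext: P[2], P[3].

P[1] = F, P[2] = F, P[3] = A, P[4] = B, P[5] = 8, P[6] = 3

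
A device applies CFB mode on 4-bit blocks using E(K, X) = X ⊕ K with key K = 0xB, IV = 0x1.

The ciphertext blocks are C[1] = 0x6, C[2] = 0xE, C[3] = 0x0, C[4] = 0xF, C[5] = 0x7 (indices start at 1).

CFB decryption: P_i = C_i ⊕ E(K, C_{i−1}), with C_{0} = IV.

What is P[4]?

P[4]: E(K, 0x0) = 0xB; 0xF ⊕ 0xB = 0x4.

P[4] = 0x4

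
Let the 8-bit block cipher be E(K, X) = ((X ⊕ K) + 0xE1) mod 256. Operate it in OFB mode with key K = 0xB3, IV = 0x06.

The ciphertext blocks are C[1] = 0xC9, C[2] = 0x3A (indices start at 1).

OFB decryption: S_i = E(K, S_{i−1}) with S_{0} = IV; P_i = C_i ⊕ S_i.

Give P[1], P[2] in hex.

P[1] = 0x5F, P[2] = 0x3C

P[1]: S = E(K, 0x06) = 0x96; 0xC9 ⊕ 0x96 = 0x5F.
P[2]: S = E(K, 0x96) = 0x06; 0x3A ⊕ 0x06 = 0x3C.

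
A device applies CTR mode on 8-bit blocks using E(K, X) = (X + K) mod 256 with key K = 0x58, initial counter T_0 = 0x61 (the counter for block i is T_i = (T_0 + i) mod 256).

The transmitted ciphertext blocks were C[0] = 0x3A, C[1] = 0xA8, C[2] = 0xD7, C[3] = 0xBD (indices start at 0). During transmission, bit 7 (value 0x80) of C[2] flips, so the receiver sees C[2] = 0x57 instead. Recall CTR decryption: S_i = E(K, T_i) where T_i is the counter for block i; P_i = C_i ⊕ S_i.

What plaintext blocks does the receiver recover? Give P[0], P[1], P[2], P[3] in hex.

Only C[2] changed, to 0x57. In CTR, a change in C_i flips the same bit in P_i only; the keystream is unaffected. Decrypting the received ciphertext:
P[0]: T = 0x61, S = E(K, T) = 0xB9; 0x3A ⊕ 0xB9 = 0x83.
P[1]: T = 0x62, S = E(K, T) = 0xBA; 0xA8 ⊕ 0xBA = 0x12.
P[2]: T = 0x63, S = E(K, T) = 0xBB; 0x57 ⊕ 0xBB = 0xEC.
P[3]: T = 0x64, S = E(K, T) = 0xBC; 0xBD ⊕ 0xBC = 0x01.
Blocks that differ from the original plaintext: P[2].

P[0] = 0x83, P[1] = 0x12, P[2] = 0xEC, P[3] = 0x01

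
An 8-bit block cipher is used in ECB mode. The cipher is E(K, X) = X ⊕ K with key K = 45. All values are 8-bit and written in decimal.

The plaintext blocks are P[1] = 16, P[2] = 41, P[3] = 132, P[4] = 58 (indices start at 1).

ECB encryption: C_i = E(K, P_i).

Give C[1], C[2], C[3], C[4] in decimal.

C[1] = 61, C[2] = 4, C[3] = 169, C[4] = 23

C[1]: E(K, 16) = 61.
C[2]: E(K, 41) = 4.
C[3]: E(K, 132) = 169.
C[4]: E(K, 58) = 23.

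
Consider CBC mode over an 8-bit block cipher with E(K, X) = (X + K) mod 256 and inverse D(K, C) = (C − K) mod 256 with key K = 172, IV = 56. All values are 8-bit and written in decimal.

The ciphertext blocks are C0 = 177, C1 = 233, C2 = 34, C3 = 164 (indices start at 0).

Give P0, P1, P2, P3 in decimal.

CBC decryption: P_i = D(K, C_i) ⊕ C_{i−1}, with C_{−1} = IV.
P0: D(K, 177) = 5; 5 ⊕ 56 = 61.
P1: D(K, 233) = 61; 61 ⊕ 177 = 140.
P2: D(K, 34) = 118; 118 ⊕ 233 = 159.
P3: D(K, 164) = 248; 248 ⊕ 34 = 218.

P0 = 61, P1 = 140, P2 = 159, P3 = 218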